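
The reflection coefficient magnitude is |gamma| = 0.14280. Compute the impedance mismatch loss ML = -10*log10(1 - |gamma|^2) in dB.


ML = -10 * log10(1 - 0.14280^2) = -10 * log10(0.97960816) = 0.08948 dB

0.08948 dB


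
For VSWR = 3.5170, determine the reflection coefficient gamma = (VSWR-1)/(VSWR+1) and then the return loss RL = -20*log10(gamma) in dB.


gamma = (3.5170 - 1) / (3.5170 + 1) = 0.5572282
RL = -20 * log10(0.5572282) = 5.079 dB

5.079 dB


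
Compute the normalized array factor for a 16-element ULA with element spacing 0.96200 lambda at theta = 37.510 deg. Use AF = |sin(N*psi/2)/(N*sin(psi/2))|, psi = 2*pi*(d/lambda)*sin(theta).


psi = 2*pi*0.96200*sin(37.510 deg) = 3.680449 rad
AF = |sin(16*3.680449/2) / (16*sin(3.680449/2))| = 0.05968

0.05968


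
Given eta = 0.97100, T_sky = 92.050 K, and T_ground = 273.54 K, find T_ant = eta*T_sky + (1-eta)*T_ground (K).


T_ant = 0.97100 * 92.050 + (1 - 0.97100) * 273.54 = 97.31 K

97.31 K


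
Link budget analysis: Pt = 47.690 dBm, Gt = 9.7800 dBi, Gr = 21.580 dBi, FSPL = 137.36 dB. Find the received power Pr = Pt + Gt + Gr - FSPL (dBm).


Pr = 47.690 + 9.7800 + 21.580 - 137.36 = -58.31 dBm

-58.31 dBm


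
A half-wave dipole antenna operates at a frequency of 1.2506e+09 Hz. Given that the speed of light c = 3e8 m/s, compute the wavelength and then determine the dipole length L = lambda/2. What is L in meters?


lambda = c / f = 3.0000e+08 / 1.2506e+09 = 0.2398849 m
L = lambda / 2 = 0.2398849 / 2 = 0.1199 m

0.1199 m


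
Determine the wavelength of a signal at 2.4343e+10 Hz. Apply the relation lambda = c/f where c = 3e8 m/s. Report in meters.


lambda = c / f = 3.0000e+08 / 2.4343e+10 = 0.01232 m

0.01232 m


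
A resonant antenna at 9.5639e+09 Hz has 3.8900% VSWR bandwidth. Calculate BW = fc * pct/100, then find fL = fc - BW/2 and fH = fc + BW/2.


BW = 9.5639e+09 * 3.8900/100 = 3.720357e+08 Hz
fL = 9.5639e+09 - 3.720357e+08/2 = 9.378e+09 Hz
fH = 9.5639e+09 + 3.720357e+08/2 = 9.750e+09 Hz

BW=3.720e+08 Hz, fL=9.378e+09 Hz, fH=9.750e+09 Hz


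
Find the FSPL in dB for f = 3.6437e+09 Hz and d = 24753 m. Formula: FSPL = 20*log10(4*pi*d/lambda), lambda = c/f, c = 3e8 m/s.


lambda = c / f = 3.0000e+08 / 3.6437e+09 = 0.08233389 m
FSPL = 20 * log10(4*pi*24753/0.08233389) = 131.5 dB

131.5 dB


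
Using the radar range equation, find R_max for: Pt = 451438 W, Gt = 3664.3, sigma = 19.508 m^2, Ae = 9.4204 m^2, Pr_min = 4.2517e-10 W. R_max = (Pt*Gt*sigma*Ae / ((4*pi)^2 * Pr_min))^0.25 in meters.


R^4 = 451438*3664.3*19.508*9.4204 / ((4*pi)^2 * 4.2517e-10) = 4.527817e+18
R_max = 4.527817e+18^0.25 = 46129 m

46129 m


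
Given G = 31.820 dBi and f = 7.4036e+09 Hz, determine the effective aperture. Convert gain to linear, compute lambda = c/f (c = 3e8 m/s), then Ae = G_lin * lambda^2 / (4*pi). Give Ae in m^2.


lambda = c / f = 3.0000e+08 / 7.4036e+09 = 0.04052083 m
G_linear = 10^(31.820/10) = 1520.548
Ae = G_linear * lambda^2 / (4*pi) = 1520.548 * 0.04052083^2 / (4*pi) = 0.1987 m^2

0.1987 m^2


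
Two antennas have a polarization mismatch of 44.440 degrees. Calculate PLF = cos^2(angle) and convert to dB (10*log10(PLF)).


PLF_linear = cos^2(44.440 deg) = 0.5097732
PLF_dB = 10 * log10(0.5097732) = -2.926 dB

-2.926 dB


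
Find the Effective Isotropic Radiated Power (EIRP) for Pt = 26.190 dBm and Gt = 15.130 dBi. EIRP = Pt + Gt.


EIRP = Pt + Gt = 26.190 + 15.130 = 41.32 dBm

41.32 dBm


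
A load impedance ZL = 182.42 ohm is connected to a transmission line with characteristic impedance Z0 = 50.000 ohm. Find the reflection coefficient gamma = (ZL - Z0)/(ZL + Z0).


gamma = (182.42 - 50.000) / (182.42 + 50.000) = 0.5697

0.5697


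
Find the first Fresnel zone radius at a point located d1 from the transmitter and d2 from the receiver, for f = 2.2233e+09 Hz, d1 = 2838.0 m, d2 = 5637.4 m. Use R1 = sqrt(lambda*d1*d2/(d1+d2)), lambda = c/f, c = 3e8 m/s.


lambda = c / f = 3.0000e+08 / 2.2233e+09 = 0.1349346 m
R1 = sqrt(0.1349346 * 2838.0 * 5637.4 / (2838.0 + 5637.4)) = 15.96 m

15.96 m


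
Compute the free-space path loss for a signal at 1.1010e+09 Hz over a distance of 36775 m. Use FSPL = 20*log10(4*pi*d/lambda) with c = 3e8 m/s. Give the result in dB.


lambda = c / f = 3.0000e+08 / 1.1010e+09 = 0.2724796 m
FSPL = 20 * log10(4*pi*36775/0.2724796) = 124.6 dB

124.6 dB


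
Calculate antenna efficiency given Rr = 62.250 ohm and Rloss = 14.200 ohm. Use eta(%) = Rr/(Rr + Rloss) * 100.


eta = 62.250 / (62.250 + 14.200) * 100 = 81.43%

81.43%


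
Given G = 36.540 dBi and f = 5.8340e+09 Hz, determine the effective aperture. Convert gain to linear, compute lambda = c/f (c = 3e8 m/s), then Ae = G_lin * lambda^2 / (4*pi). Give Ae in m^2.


lambda = c / f = 3.0000e+08 / 5.8340e+09 = 0.05142269 m
G_linear = 10^(36.540/10) = 4508.167
Ae = G_linear * lambda^2 / (4*pi) = 4508.167 * 0.05142269^2 / (4*pi) = 0.9486 m^2

0.9486 m^2


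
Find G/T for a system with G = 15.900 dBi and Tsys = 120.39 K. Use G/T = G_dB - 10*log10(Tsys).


G/T = 15.900 - 10*log10(120.39) = 15.900 - 20.80590 = -4.906 dB/K

-4.906 dB/K


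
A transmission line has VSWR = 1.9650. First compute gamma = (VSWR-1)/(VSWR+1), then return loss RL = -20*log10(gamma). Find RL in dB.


gamma = (1.9650 - 1) / (1.9650 + 1) = 0.3254637
RL = -20 * log10(0.3254637) = 9.750 dB

9.750 dB


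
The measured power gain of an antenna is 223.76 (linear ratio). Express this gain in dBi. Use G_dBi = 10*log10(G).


G_dBi = 10 * log10(223.76) = 23.50 dBi

23.50 dBi


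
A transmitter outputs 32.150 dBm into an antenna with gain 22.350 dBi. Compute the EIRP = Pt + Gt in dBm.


EIRP = Pt + Gt = 32.150 + 22.350 = 54.50 dBm

54.50 dBm


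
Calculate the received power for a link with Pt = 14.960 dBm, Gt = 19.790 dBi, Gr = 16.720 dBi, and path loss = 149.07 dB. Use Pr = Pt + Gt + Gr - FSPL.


Pr = 14.960 + 19.790 + 16.720 - 149.07 = -97.60 dBm

-97.60 dBm


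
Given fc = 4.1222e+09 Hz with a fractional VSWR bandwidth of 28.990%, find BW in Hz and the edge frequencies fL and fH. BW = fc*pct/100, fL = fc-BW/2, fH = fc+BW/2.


BW = 4.1222e+09 * 28.990/100 = 1.195026e+09 Hz
fL = 4.1222e+09 - 1.195026e+09/2 = 3.525e+09 Hz
fH = 4.1222e+09 + 1.195026e+09/2 = 4.720e+09 Hz

BW=1.195e+09 Hz, fL=3.525e+09 Hz, fH=4.720e+09 Hz


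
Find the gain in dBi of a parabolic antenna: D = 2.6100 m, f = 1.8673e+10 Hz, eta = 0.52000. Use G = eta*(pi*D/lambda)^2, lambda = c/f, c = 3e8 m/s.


lambda = c / f = 3.0000e+08 / 1.8673e+10 = 0.01606598 m
G_linear = 0.52000 * (pi * 2.6100 / 0.01606598)^2 = 135447.1
G_dBi = 10 * log10(135447.1) = 51.32 dBi

51.32 dBi


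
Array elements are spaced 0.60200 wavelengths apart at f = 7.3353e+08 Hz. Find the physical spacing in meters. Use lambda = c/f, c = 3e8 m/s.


lambda = c / f = 3.0000e+08 / 7.3353e+08 = 0.4089812 m
d = 0.60200 * 0.4089812 = 0.2462 m

0.2462 m


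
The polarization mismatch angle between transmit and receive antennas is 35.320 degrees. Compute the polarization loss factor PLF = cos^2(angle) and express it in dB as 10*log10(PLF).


PLF_linear = cos^2(35.320 deg) = 0.6657513
PLF_dB = 10 * log10(0.6657513) = -1.767 dB

-1.767 dB


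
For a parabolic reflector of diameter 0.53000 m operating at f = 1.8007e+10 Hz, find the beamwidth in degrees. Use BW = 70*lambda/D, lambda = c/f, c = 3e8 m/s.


lambda = c / f = 3.0000e+08 / 1.8007e+10 = 0.01666019 m
BW = 70 * 0.01666019 / 0.53000 = 2.200 deg

2.200 deg


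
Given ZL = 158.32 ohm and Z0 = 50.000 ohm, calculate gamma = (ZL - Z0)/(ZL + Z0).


gamma = (158.32 - 50.000) / (158.32 + 50.000) = 0.5200

0.5200


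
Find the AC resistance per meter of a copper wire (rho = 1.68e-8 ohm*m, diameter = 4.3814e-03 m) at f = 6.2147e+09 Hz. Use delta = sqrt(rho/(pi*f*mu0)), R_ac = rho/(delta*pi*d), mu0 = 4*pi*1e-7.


delta = sqrt(1.68e-8 / (pi * 6.2147e+09 * 4*pi*1e-7)) = 8.274937e-07 m
R_ac = 1.68e-8 / (8.274937e-07 * pi * 4.3814e-03) = 1.475 ohm/m

1.475 ohm/m


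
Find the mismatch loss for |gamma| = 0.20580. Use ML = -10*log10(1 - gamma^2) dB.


ML = -10 * log10(1 - 0.20580^2) = -10 * log10(0.95764636) = 0.1879 dB

0.1879 dB


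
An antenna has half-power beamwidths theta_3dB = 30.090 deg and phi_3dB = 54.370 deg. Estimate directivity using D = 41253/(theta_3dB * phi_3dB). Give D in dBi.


D_linear = 41253 / (30.090 * 54.370) = 25.21587
D_dBi = 10 * log10(25.21587) = 14.02 dBi

14.02 dBi


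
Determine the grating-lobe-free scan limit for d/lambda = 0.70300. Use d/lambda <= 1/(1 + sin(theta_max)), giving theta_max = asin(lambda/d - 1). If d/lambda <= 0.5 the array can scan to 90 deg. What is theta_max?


lambda/d - 1 = 1/0.70300 - 1 = 0.4224751
theta_max = asin(0.4224751) = 24.99 deg

24.99 deg


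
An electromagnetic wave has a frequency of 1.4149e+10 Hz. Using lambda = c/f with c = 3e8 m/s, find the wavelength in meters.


lambda = c / f = 3.0000e+08 / 1.4149e+10 = 0.02120 m

0.02120 m


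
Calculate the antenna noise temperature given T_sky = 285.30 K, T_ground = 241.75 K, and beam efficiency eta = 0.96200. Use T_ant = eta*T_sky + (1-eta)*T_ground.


T_ant = 0.96200 * 285.30 + (1 - 0.96200) * 241.75 = 283.6 K

283.6 K


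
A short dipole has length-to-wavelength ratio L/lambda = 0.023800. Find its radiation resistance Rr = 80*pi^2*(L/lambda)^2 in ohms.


Rr = 80 * pi^2 * (0.023800)^2 = 80 * 9.869604 * 5.664400e-04 = 0.4472 ohm

0.4472 ohm


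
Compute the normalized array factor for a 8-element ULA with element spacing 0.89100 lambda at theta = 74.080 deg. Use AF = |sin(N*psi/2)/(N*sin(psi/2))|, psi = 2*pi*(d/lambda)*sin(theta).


psi = 2*pi*0.89100*sin(74.080 deg) = 5.383598 rad
AF = |sin(8*5.383598/2) / (8*sin(5.383598/2))| = 0.1268

0.1268


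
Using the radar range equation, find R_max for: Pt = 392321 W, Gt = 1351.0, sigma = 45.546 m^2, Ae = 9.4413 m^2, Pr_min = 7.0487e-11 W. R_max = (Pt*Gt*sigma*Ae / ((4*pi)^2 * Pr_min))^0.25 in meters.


R^4 = 392321*1351.0*45.546*9.4413 / ((4*pi)^2 * 7.0487e-11) = 2.047624e+19
R_max = 2.047624e+19^0.25 = 67269 m

67269 m


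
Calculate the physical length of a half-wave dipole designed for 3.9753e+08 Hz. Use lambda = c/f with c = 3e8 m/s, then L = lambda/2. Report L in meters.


lambda = c / f = 3.0000e+08 / 3.9753e+08 = 0.7546600 m
L = lambda / 2 = 0.7546600 / 2 = 0.3773 m

0.3773 m


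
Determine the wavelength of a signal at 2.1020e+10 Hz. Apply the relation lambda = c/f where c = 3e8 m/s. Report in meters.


lambda = c / f = 3.0000e+08 / 2.1020e+10 = 0.01427 m

0.01427 m


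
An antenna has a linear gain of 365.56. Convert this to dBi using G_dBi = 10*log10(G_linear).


G_dBi = 10 * log10(365.56) = 25.63 dBi

25.63 dBi


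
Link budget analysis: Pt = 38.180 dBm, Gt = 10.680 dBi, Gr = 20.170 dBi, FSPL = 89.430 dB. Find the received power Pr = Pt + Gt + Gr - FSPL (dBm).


Pr = 38.180 + 10.680 + 20.170 - 89.430 = -20.40 dBm

-20.40 dBm


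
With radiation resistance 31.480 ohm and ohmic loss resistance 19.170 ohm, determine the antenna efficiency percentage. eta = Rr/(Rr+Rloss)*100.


eta = 31.480 / (31.480 + 19.170) * 100 = 62.15%

62.15%


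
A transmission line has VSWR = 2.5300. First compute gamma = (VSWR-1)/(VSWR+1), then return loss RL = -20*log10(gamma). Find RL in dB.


gamma = (2.5300 - 1) / (2.5300 + 1) = 0.4334278
RL = -20 * log10(0.4334278) = 7.262 dB

7.262 dB


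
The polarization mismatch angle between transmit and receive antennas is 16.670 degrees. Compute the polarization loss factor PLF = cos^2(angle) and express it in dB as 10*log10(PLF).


PLF_linear = cos^2(16.670 deg) = 0.9177119
PLF_dB = 10 * log10(0.9177119) = -0.3729 dB

-0.3729 dB


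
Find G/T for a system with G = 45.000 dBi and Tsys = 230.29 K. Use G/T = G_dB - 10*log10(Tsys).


G/T = 45.000 - 10*log10(230.29) = 45.000 - 23.62275 = 21.38 dB/K

21.38 dB/K


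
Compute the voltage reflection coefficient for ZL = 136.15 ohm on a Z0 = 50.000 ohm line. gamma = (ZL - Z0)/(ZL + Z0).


gamma = (136.15 - 50.000) / (136.15 + 50.000) = 0.4628

0.4628


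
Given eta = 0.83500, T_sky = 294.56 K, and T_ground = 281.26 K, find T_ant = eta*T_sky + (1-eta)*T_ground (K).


T_ant = 0.83500 * 294.56 + (1 - 0.83500) * 281.26 = 292.4 K

292.4 K


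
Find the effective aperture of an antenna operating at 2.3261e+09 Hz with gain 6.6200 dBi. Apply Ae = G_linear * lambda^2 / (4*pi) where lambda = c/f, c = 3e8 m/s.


lambda = c / f = 3.0000e+08 / 2.3261e+09 = 0.1289712 m
G_linear = 10^(6.6200/10) = 4.591980
Ae = G_linear * lambda^2 / (4*pi) = 4.591980 * 0.1289712^2 / (4*pi) = 6.078e-03 m^2

6.078e-03 m^2


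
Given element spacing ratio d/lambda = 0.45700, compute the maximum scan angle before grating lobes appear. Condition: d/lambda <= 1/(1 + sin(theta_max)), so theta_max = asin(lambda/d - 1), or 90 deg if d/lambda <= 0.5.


lambda/d - 1 = 1/0.45700 - 1 = 1.188184 >= 1
d/lambda <= 0.5, so the array can scan to endfire without grating lobes: theta_max = 90 deg

90 deg


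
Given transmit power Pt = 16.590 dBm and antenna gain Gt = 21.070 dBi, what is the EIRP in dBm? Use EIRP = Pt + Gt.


EIRP = Pt + Gt = 16.590 + 21.070 = 37.66 dBm

37.66 dBm


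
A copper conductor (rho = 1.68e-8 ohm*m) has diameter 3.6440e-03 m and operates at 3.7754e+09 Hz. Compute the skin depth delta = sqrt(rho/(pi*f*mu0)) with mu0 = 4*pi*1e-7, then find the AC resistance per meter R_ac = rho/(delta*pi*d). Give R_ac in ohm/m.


delta = sqrt(1.68e-8 / (pi * 3.7754e+09 * 4*pi*1e-7)) = 1.061679e-06 m
R_ac = 1.68e-8 / (1.061679e-06 * pi * 3.6440e-03) = 1.382 ohm/m

1.382 ohm/m


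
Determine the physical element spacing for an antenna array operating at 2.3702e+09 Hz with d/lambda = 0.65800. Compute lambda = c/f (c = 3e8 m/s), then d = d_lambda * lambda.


lambda = c / f = 3.0000e+08 / 2.3702e+09 = 0.1265716 m
d = 0.65800 * 0.1265716 = 0.08328 m

0.08328 m


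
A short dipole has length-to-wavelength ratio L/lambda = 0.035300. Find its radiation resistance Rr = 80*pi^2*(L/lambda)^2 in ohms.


Rr = 80 * pi^2 * (0.035300)^2 = 80 * 9.869604 * 1.246090e-03 = 0.9839 ohm

0.9839 ohm


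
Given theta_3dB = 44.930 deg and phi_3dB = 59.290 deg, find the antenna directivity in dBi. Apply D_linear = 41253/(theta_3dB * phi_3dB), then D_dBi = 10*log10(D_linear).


D_linear = 41253 / (44.930 * 59.290) = 15.48594
D_dBi = 10 * log10(15.48594) = 11.90 dBi

11.90 dBi


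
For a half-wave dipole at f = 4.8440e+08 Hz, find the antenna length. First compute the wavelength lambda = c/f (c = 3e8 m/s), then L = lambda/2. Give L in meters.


lambda = c / f = 3.0000e+08 / 4.8440e+08 = 0.6193229 m
L = lambda / 2 = 0.6193229 / 2 = 0.3097 m

0.3097 m


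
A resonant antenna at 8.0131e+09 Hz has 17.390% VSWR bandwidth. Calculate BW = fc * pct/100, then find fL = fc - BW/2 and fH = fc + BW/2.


BW = 8.0131e+09 * 17.390/100 = 1.393478e+09 Hz
fL = 8.0131e+09 - 1.393478e+09/2 = 7.316e+09 Hz
fH = 8.0131e+09 + 1.393478e+09/2 = 8.710e+09 Hz

BW=1.393e+09 Hz, fL=7.316e+09 Hz, fH=8.710e+09 Hz


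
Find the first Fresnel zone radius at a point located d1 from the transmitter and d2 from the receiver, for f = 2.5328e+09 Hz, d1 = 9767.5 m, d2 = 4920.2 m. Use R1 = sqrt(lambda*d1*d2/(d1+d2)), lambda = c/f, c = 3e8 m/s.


lambda = c / f = 3.0000e+08 / 2.5328e+09 = 0.1184460 m
R1 = sqrt(0.1184460 * 9767.5 * 4920.2 / (9767.5 + 4920.2)) = 19.69 m

19.69 m


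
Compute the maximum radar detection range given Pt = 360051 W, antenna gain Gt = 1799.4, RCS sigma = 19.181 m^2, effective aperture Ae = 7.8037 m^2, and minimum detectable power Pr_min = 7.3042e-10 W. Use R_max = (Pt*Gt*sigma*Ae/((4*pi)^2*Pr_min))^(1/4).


R^4 = 360051*1799.4*19.181*7.8037 / ((4*pi)^2 * 7.3042e-10) = 8.407583e+17
R_max = 8.407583e+17^0.25 = 30281 m

30281 m


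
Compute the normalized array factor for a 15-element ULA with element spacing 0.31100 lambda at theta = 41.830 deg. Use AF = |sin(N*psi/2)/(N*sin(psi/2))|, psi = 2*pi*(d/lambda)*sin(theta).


psi = 2*pi*0.31100*sin(41.830 deg) = 1.303214 rad
AF = |sin(15*1.303214/2) / (15*sin(1.303214/2))| = 0.03762

0.03762


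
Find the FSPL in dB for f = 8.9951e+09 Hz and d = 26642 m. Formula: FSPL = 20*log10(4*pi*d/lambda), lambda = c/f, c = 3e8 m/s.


lambda = c / f = 3.0000e+08 / 8.9951e+09 = 0.03335149 m
FSPL = 20 * log10(4*pi*26642/0.03335149) = 140.0 dB

140.0 dB


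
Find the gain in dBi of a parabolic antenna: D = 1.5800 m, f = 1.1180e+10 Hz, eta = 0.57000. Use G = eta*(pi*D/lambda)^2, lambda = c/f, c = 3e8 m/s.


lambda = c / f = 3.0000e+08 / 1.1180e+10 = 0.02683363 m
G_linear = 0.57000 * (pi * 1.5800 / 0.02683363)^2 = 19504.28
G_dBi = 10 * log10(19504.28) = 42.90 dBi

42.90 dBi


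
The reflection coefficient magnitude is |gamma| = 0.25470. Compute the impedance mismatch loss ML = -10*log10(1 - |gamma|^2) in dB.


ML = -10 * log10(1 - 0.25470^2) = -10 * log10(0.93512791) = 0.2913 dB

0.2913 dB


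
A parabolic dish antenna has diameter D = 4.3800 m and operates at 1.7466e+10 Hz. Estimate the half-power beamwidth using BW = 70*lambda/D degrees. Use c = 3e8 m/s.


lambda = c / f = 3.0000e+08 / 1.7466e+10 = 0.01717623 m
BW = 70 * 0.01717623 / 4.3800 = 0.2745 deg

0.2745 deg


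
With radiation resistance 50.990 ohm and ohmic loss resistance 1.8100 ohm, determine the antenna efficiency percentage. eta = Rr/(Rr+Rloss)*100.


eta = 50.990 / (50.990 + 1.8100) * 100 = 96.57%

96.57%


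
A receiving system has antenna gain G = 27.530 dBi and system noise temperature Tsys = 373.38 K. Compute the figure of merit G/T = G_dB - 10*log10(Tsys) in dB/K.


G/T = 27.530 - 10*log10(373.38) = 27.530 - 25.72151 = 1.808 dB/K

1.808 dB/K


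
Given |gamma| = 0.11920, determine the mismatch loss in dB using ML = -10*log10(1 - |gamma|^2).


ML = -10 * log10(1 - 0.11920^2) = -10 * log10(0.98579136) = 0.06215 dB

0.06215 dB


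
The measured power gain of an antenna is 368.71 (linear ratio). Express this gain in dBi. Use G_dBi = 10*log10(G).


G_dBi = 10 * log10(368.71) = 25.67 dBi

25.67 dBi


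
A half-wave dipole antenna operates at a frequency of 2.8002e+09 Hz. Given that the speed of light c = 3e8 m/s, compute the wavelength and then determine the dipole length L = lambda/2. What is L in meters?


lambda = c / f = 3.0000e+08 / 2.8002e+09 = 0.1071352 m
L = lambda / 2 = 0.1071352 / 2 = 0.05357 m

0.05357 m


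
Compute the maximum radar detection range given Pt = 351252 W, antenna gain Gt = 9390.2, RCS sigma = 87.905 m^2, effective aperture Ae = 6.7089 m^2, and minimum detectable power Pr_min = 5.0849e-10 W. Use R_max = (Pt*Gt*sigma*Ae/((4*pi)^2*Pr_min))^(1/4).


R^4 = 351252*9390.2*87.905*6.7089 / ((4*pi)^2 * 5.0849e-10) = 2.422459e+19
R_max = 2.422459e+19^0.25 = 70156 m

70156 m


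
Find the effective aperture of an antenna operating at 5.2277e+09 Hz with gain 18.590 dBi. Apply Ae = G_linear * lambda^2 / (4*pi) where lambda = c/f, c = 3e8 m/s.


lambda = c / f = 3.0000e+08 / 5.2277e+09 = 0.05738661 m
G_linear = 10^(18.590/10) = 72.27698
Ae = G_linear * lambda^2 / (4*pi) = 72.27698 * 0.05738661^2 / (4*pi) = 0.01894 m^2

0.01894 m^2


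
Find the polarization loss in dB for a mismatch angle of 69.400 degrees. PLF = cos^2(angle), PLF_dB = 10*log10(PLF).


PLF_linear = cos^2(69.400 deg) = 0.1237925
PLF_dB = 10 * log10(0.1237925) = -9.073 dB

-9.073 dB


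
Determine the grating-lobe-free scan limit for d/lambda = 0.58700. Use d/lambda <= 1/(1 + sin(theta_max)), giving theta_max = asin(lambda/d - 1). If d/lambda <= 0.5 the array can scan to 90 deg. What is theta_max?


lambda/d - 1 = 1/0.58700 - 1 = 0.7035775
theta_max = asin(0.7035775) = 44.71 deg

44.71 deg


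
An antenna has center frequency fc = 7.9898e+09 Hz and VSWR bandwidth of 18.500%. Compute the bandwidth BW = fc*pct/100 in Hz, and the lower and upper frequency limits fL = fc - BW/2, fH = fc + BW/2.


BW = 7.9898e+09 * 18.500/100 = 1.478113e+09 Hz
fL = 7.9898e+09 - 1.478113e+09/2 = 7.251e+09 Hz
fH = 7.9898e+09 + 1.478113e+09/2 = 8.729e+09 Hz

BW=1.478e+09 Hz, fL=7.251e+09 Hz, fH=8.729e+09 Hz


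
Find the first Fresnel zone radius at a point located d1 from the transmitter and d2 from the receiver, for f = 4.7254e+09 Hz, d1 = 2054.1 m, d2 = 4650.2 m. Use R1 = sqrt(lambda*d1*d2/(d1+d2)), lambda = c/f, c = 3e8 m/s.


lambda = c / f = 3.0000e+08 / 4.7254e+09 = 0.06348669 m
R1 = sqrt(0.06348669 * 2054.1 * 4650.2 / (2054.1 + 4650.2)) = 9.511 m

9.511 m


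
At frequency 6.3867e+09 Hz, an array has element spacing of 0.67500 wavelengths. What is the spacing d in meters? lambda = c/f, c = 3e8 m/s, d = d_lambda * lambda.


lambda = c / f = 3.0000e+08 / 6.3867e+09 = 0.04697261 m
d = 0.67500 * 0.04697261 = 0.03171 m

0.03171 m


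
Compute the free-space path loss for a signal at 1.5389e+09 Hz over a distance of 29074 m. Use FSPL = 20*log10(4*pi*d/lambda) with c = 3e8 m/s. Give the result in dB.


lambda = c / f = 3.0000e+08 / 1.5389e+09 = 0.1949444 m
FSPL = 20 * log10(4*pi*29074/0.1949444) = 125.5 dB

125.5 dB


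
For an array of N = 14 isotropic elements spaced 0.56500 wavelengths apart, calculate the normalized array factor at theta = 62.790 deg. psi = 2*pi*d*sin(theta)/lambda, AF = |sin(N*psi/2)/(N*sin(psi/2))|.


psi = 2*pi*0.56500*sin(62.790 deg) = 3.157145 rad
AF = |sin(14*3.157145/2) / (14*sin(3.157145/2))| = 7.761e-03

7.761e-03


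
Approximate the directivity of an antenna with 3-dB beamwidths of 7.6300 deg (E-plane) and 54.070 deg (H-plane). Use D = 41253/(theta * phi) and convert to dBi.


D_linear = 41253 / (7.6300 * 54.070) = 99.99416
D_dBi = 10 * log10(99.99416) = 20.00 dBi

20.00 dBi


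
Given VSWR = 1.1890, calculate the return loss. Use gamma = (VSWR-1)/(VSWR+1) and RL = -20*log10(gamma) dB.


gamma = (1.1890 - 1) / (1.1890 + 1) = 0.08634079
RL = -20 * log10(0.08634079) = 21.28 dB

21.28 dB


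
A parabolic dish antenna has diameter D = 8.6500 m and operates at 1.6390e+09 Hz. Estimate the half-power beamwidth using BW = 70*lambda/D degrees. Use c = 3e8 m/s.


lambda = c / f = 3.0000e+08 / 1.6390e+09 = 0.1830384 m
BW = 70 * 0.1830384 / 8.6500 = 1.481 deg

1.481 deg


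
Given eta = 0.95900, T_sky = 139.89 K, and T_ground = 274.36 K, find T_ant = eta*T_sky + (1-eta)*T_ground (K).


T_ant = 0.95900 * 139.89 + (1 - 0.95900) * 274.36 = 145.4 K

145.4 K


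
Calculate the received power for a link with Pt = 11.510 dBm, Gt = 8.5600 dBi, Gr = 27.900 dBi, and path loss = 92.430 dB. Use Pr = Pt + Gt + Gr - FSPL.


Pr = 11.510 + 8.5600 + 27.900 - 92.430 = -44.46 dBm

-44.46 dBm


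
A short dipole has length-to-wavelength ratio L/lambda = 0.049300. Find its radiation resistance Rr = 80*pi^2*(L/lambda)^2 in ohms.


Rr = 80 * pi^2 * (0.049300)^2 = 80 * 9.869604 * 2.430490e-03 = 1.919 ohm

1.919 ohm


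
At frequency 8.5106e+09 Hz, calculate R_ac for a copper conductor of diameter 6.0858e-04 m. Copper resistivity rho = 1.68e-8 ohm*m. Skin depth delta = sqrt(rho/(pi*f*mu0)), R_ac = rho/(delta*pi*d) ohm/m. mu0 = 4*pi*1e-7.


delta = sqrt(1.68e-8 / (pi * 8.5106e+09 * 4*pi*1e-7)) = 7.071225e-07 m
R_ac = 1.68e-8 / (7.071225e-07 * pi * 6.0858e-04) = 12.43 ohm/m

12.43 ohm/m


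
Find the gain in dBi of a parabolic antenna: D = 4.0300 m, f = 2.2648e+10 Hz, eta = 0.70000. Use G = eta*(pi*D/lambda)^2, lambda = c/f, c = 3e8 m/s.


lambda = c / f = 3.0000e+08 / 2.2648e+10 = 0.01324620 m
G_linear = 0.70000 * (pi * 4.0300 / 0.01324620)^2 = 639477.5
G_dBi = 10 * log10(639477.5) = 58.06 dBi

58.06 dBi


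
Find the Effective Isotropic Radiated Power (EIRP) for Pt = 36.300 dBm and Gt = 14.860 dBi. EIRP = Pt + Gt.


EIRP = Pt + Gt = 36.300 + 14.860 = 51.16 dBm

51.16 dBm


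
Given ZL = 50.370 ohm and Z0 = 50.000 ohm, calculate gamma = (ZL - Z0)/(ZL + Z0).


gamma = (50.370 - 50.000) / (50.370 + 50.000) = 3.686e-03

3.686e-03


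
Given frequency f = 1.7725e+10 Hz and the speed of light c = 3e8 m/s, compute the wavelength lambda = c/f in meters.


lambda = c / f = 3.0000e+08 / 1.7725e+10 = 0.01693 m

0.01693 m


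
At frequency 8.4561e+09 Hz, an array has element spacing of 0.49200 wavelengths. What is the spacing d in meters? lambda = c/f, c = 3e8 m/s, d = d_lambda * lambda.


lambda = c / f = 3.0000e+08 / 8.4561e+09 = 0.03547735 m
d = 0.49200 * 0.03547735 = 0.01745 m

0.01745 m


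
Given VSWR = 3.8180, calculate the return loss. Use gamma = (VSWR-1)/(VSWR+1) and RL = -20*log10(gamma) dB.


gamma = (3.8180 - 1) / (3.8180 + 1) = 0.5848900
RL = -20 * log10(0.5848900) = 4.659 dB

4.659 dB


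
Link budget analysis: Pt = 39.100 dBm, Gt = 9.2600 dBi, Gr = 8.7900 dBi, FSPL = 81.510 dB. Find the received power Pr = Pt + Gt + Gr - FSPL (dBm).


Pr = 39.100 + 9.2600 + 8.7900 - 81.510 = -24.36 dBm

-24.36 dBm


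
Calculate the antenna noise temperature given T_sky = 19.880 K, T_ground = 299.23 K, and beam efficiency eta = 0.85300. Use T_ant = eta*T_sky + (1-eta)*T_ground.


T_ant = 0.85300 * 19.880 + (1 - 0.85300) * 299.23 = 60.94 K

60.94 K


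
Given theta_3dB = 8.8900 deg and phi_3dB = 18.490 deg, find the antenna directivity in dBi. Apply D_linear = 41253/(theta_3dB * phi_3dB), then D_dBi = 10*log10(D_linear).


D_linear = 41253 / (8.8900 * 18.490) = 250.9671
D_dBi = 10 * log10(250.9671) = 24.00 dBi

24.00 dBi


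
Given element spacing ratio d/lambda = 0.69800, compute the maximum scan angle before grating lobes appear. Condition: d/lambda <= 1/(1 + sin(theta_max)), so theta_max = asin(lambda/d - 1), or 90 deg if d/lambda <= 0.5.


lambda/d - 1 = 1/0.69800 - 1 = 0.4326648
theta_max = asin(0.4326648) = 25.64 deg

25.64 deg


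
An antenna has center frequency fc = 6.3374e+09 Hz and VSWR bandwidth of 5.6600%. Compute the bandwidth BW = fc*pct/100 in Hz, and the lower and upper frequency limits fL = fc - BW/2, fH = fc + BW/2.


BW = 6.3374e+09 * 5.6600/100 = 3.586968e+08 Hz
fL = 6.3374e+09 - 3.586968e+08/2 = 6.158e+09 Hz
fH = 6.3374e+09 + 3.586968e+08/2 = 6.517e+09 Hz

BW=3.587e+08 Hz, fL=6.158e+09 Hz, fH=6.517e+09 Hz


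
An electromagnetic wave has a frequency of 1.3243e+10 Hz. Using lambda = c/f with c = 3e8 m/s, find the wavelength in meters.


lambda = c / f = 3.0000e+08 / 1.3243e+10 = 0.02265 m

0.02265 m


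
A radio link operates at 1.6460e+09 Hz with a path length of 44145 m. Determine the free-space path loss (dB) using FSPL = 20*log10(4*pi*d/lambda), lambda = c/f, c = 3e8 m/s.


lambda = c / f = 3.0000e+08 / 1.6460e+09 = 0.1822600 m
FSPL = 20 * log10(4*pi*44145/0.1822600) = 129.7 dB

129.7 dB


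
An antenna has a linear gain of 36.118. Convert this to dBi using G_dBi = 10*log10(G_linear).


G_dBi = 10 * log10(36.118) = 15.58 dBi

15.58 dBi


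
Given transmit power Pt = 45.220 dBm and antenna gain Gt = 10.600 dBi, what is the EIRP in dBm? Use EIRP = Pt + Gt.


EIRP = Pt + Gt = 45.220 + 10.600 = 55.82 dBm

55.82 dBm


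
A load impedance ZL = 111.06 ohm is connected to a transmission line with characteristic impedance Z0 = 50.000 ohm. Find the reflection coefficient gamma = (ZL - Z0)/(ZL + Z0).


gamma = (111.06 - 50.000) / (111.06 + 50.000) = 0.3791

0.3791


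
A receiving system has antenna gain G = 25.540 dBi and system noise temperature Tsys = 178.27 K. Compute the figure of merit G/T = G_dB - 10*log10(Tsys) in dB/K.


G/T = 25.540 - 10*log10(178.27) = 25.540 - 22.51078 = 3.029 dB/K

3.029 dB/K


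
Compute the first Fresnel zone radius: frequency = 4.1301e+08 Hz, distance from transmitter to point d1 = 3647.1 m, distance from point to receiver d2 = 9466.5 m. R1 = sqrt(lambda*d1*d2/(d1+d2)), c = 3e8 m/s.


lambda = c / f = 3.0000e+08 / 4.1301e+08 = 0.7263747 m
R1 = sqrt(0.7263747 * 3647.1 * 9466.5 / (3647.1 + 9466.5)) = 43.73 m

43.73 m


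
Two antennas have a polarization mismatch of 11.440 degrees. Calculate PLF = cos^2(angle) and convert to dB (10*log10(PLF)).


PLF_linear = cos^2(11.440 deg) = 0.9606606
PLF_dB = 10 * log10(0.9606606) = -0.1743 dB

-0.1743 dB


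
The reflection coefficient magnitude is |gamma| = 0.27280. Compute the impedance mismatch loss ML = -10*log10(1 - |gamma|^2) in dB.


ML = -10 * log10(1 - 0.27280^2) = -10 * log10(0.92558016) = 0.3359 dB

0.3359 dB


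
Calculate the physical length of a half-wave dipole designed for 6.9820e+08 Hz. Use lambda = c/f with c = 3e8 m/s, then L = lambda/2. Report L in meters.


lambda = c / f = 3.0000e+08 / 6.9820e+08 = 0.4296763 m
L = lambda / 2 = 0.4296763 / 2 = 0.2148 m

0.2148 m


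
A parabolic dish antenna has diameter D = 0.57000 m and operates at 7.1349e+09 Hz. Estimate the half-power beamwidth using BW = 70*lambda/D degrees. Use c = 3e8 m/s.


lambda = c / f = 3.0000e+08 / 7.1349e+09 = 0.04204684 m
BW = 70 * 0.04204684 / 0.57000 = 5.164 deg

5.164 deg


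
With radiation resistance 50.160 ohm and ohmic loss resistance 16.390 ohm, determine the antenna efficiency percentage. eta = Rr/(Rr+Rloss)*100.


eta = 50.160 / (50.160 + 16.390) * 100 = 75.37%

75.37%


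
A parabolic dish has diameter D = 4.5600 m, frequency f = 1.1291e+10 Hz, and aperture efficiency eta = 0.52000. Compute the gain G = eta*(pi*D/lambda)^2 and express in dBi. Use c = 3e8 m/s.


lambda = c / f = 3.0000e+08 / 1.1291e+10 = 0.02656983 m
G_linear = 0.52000 * (pi * 4.5600 / 0.02656983)^2 = 151166.4
G_dBi = 10 * log10(151166.4) = 51.79 dBi

51.79 dBi


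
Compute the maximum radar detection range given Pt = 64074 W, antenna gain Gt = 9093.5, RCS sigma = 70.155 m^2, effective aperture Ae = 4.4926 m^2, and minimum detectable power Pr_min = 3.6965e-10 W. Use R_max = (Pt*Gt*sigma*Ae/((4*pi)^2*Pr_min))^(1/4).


R^4 = 64074*9093.5*70.155*4.4926 / ((4*pi)^2 * 3.6965e-10) = 3.146001e+18
R_max = 3.146001e+18^0.25 = 42115 m

42115 m


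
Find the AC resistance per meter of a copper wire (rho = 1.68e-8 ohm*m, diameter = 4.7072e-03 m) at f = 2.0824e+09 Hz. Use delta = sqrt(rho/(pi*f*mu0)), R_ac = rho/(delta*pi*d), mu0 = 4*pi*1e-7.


delta = sqrt(1.68e-8 / (pi * 2.0824e+09 * 4*pi*1e-7)) = 1.429528e-06 m
R_ac = 1.68e-8 / (1.429528e-06 * pi * 4.7072e-03) = 0.7947 ohm/m

0.7947 ohm/m


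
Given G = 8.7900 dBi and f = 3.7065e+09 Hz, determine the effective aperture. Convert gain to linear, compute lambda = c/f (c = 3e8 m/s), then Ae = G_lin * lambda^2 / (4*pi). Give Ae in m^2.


lambda = c / f = 3.0000e+08 / 3.7065e+09 = 0.08093889 m
G_linear = 10^(8.7900/10) = 7.568329
Ae = G_linear * lambda^2 / (4*pi) = 7.568329 * 0.08093889^2 / (4*pi) = 3.946e-03 m^2

3.946e-03 m^2


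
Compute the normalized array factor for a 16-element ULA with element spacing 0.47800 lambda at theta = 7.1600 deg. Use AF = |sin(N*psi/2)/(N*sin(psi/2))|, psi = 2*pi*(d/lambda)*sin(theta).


psi = 2*pi*0.47800*sin(7.1600 deg) = 0.3743408 rad
AF = |sin(16*0.3743408/2) / (16*sin(0.3743408/2))| = 0.04915

0.04915


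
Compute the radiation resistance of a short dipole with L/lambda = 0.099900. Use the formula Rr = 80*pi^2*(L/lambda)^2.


Rr = 80 * pi^2 * (0.099900)^2 = 80 * 9.869604 * 9.980010e-03 = 7.880 ohm

7.880 ohm


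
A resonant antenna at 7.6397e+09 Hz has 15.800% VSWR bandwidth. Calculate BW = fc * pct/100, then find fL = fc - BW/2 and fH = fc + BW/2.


BW = 7.6397e+09 * 15.800/100 = 1.207073e+09 Hz
fL = 7.6397e+09 - 1.207073e+09/2 = 7.036e+09 Hz
fH = 7.6397e+09 + 1.207073e+09/2 = 8.243e+09 Hz

BW=1.207e+09 Hz, fL=7.036e+09 Hz, fH=8.243e+09 Hz


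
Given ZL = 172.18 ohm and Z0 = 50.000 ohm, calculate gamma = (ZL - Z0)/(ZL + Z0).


gamma = (172.18 - 50.000) / (172.18 + 50.000) = 0.5499

0.5499


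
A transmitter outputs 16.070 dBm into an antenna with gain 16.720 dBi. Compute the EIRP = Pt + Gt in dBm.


EIRP = Pt + Gt = 16.070 + 16.720 = 32.79 dBm

32.79 dBm


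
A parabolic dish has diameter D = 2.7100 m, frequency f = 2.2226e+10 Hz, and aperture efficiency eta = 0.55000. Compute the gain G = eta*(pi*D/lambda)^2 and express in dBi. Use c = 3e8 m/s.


lambda = c / f = 3.0000e+08 / 2.2226e+10 = 0.01349771 m
G_linear = 0.55000 * (pi * 2.7100 / 0.01349771)^2 = 218816.9
G_dBi = 10 * log10(218816.9) = 53.40 dBi

53.40 dBi


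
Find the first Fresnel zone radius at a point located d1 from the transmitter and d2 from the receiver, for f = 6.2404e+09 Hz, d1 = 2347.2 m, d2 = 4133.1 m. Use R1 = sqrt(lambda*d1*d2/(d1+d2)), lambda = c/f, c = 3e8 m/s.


lambda = c / f = 3.0000e+08 / 6.2404e+09 = 0.04807384 m
R1 = sqrt(0.04807384 * 2347.2 * 4133.1 / (2347.2 + 4133.1)) = 8.483 m

8.483 m


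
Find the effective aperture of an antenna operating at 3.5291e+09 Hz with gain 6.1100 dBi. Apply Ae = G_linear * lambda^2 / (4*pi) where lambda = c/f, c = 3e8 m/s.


lambda = c / f = 3.0000e+08 / 3.5291e+09 = 0.08500751 m
G_linear = 10^(6.1100/10) = 4.083194
Ae = G_linear * lambda^2 / (4*pi) = 4.083194 * 0.08500751^2 / (4*pi) = 2.348e-03 m^2

2.348e-03 m^2


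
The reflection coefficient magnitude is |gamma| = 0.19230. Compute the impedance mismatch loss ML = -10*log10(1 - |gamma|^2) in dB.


ML = -10 * log10(1 - 0.19230^2) = -10 * log10(0.96302071) = 0.1636 dB

0.1636 dB


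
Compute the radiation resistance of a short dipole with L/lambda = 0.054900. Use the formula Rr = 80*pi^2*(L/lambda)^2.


Rr = 80 * pi^2 * (0.054900)^2 = 80 * 9.869604 * 3.014010e-03 = 2.380 ohm

2.380 ohm


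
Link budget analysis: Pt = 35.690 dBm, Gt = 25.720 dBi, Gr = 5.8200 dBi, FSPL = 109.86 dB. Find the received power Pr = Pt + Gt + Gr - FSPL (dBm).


Pr = 35.690 + 25.720 + 5.8200 - 109.86 = -42.63 dBm

-42.63 dBm


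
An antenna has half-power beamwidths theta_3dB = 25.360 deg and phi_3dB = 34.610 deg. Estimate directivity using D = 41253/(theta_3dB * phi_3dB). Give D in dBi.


D_linear = 41253 / (25.360 * 34.610) = 47.00074
D_dBi = 10 * log10(47.00074) = 16.72 dBi

16.72 dBi


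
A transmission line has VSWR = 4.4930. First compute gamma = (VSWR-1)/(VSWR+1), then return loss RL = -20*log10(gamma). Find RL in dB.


gamma = (4.4930 - 1) / (4.4930 + 1) = 0.6359002
RL = -20 * log10(0.6359002) = 3.932 dB

3.932 dB


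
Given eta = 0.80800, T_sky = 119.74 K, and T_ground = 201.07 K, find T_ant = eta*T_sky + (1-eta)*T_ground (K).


T_ant = 0.80800 * 119.74 + (1 - 0.80800) * 201.07 = 135.4 K

135.4 K


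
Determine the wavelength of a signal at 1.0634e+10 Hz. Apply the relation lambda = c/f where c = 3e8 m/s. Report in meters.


lambda = c / f = 3.0000e+08 / 1.0634e+10 = 0.02821 m

0.02821 m


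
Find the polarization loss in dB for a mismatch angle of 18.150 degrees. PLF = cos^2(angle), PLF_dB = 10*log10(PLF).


PLF_linear = cos^2(18.150 deg) = 0.9029641
PLF_dB = 10 * log10(0.9029641) = -0.4433 dB

-0.4433 dB


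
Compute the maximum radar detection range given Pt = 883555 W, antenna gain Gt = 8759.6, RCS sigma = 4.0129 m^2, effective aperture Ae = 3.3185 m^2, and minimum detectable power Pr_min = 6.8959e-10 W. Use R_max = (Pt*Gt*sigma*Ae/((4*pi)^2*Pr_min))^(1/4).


R^4 = 883555*8759.6*4.0129*3.3185 / ((4*pi)^2 * 6.8959e-10) = 9.464711e+17
R_max = 9.464711e+17^0.25 = 31191 m

31191 m


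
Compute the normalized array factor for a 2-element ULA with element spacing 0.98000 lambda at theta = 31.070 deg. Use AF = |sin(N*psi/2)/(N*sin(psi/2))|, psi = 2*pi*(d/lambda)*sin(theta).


psi = 2*pi*0.98000*sin(31.070 deg) = 3.177804 rad
AF = |sin(2*3.177804/2) / (2*sin(3.177804/2))| = 0.01810

0.01810


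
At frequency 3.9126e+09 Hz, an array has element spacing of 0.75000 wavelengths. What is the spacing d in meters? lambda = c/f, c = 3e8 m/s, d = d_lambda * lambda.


lambda = c / f = 3.0000e+08 / 3.9126e+09 = 0.07667536 m
d = 0.75000 * 0.07667536 = 0.05751 m

0.05751 m


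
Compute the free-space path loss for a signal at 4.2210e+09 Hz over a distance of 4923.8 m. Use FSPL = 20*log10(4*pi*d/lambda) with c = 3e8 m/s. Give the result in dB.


lambda = c / f = 3.0000e+08 / 4.2210e+09 = 0.07107321 m
FSPL = 20 * log10(4*pi*4923.8/0.07107321) = 118.8 dB

118.8 dB


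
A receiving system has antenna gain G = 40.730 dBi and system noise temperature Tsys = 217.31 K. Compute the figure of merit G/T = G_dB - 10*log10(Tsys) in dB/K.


G/T = 40.730 - 10*log10(217.31) = 40.730 - 23.37080 = 17.36 dB/K

17.36 dB/K


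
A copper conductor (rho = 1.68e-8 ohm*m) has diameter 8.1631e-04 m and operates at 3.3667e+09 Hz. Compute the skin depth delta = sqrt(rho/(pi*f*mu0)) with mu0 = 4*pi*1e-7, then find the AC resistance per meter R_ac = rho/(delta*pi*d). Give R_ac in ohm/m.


delta = sqrt(1.68e-8 / (pi * 3.3667e+09 * 4*pi*1e-7)) = 1.124275e-06 m
R_ac = 1.68e-8 / (1.124275e-06 * pi * 8.1631e-04) = 5.827 ohm/m

5.827 ohm/m


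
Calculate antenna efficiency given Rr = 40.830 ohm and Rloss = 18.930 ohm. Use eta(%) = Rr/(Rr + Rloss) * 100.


eta = 40.830 / (40.830 + 18.930) * 100 = 68.32%

68.32%


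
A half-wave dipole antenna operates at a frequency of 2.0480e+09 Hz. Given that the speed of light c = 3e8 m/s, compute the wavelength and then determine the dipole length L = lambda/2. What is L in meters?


lambda = c / f = 3.0000e+08 / 2.0480e+09 = 0.1464844 m
L = lambda / 2 = 0.1464844 / 2 = 0.07324 m

0.07324 m


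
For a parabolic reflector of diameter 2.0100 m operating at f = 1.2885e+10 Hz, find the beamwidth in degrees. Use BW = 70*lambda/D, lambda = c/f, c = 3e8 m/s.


lambda = c / f = 3.0000e+08 / 1.2885e+10 = 0.02328289 m
BW = 70 * 0.02328289 / 2.0100 = 0.8108 deg

0.8108 deg


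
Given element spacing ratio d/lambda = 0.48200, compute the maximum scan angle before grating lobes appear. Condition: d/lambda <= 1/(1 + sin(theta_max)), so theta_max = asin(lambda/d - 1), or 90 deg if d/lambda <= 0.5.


lambda/d - 1 = 1/0.48200 - 1 = 1.074689 >= 1
d/lambda <= 0.5, so the array can scan to endfire without grating lobes: theta_max = 90 deg

90 deg


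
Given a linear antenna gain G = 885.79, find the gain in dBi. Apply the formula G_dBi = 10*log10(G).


G_dBi = 10 * log10(885.79) = 29.47 dBi

29.47 dBi


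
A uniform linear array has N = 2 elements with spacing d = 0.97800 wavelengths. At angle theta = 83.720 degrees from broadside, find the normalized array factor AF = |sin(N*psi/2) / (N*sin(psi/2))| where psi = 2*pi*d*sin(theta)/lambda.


psi = 2*pi*0.97800*sin(83.720 deg) = 6.108081 rad
AF = |sin(2*6.108081/2) / (2*sin(6.108081/2))| = 0.9962

0.9962


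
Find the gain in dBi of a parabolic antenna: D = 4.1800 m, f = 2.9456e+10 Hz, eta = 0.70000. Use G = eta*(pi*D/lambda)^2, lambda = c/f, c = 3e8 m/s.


lambda = c / f = 3.0000e+08 / 2.9456e+10 = 0.01018468 m
G_linear = 0.70000 * (pi * 4.1800 / 0.01018468)^2 = 1.163739e+06
G_dBi = 10 * log10(1.163739e+06) = 60.66 dBi

60.66 dBi


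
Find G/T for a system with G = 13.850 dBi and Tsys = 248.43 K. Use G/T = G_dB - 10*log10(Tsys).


G/T = 13.850 - 10*log10(248.43) = 13.850 - 23.95204 = -10.10 dB/K

-10.10 dB/K


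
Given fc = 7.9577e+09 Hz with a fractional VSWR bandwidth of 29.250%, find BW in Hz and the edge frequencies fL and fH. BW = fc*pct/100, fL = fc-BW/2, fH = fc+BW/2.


BW = 7.9577e+09 * 29.250/100 = 2.327627e+09 Hz
fL = 7.9577e+09 - 2.327627e+09/2 = 6.794e+09 Hz
fH = 7.9577e+09 + 2.327627e+09/2 = 9.122e+09 Hz

BW=2.328e+09 Hz, fL=6.794e+09 Hz, fH=9.122e+09 Hz


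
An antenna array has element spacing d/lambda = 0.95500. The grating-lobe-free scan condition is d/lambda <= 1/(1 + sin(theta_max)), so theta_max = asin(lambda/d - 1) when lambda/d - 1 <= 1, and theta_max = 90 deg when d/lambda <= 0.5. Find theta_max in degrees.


lambda/d - 1 = 1/0.95500 - 1 = 0.04712042
theta_max = asin(0.04712042) = 2.701 deg

2.701 deg


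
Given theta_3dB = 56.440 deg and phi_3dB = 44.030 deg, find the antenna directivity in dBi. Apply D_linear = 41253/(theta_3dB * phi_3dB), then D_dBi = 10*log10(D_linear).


D_linear = 41253 / (56.440 * 44.030) = 16.60045
D_dBi = 10 * log10(16.60045) = 12.20 dBi

12.20 dBi


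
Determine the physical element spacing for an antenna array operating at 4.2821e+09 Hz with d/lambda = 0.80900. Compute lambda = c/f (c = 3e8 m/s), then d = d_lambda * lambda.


lambda = c / f = 3.0000e+08 / 4.2821e+09 = 0.07005908 m
d = 0.80900 * 0.07005908 = 0.05668 m

0.05668 m
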